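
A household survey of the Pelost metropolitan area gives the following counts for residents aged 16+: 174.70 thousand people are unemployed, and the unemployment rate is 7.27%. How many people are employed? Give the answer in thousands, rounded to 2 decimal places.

About 2,228.33 thousand are employed.

Labor force = U / u = 174.70 / 0.0727 ≈ 2,403.03 thousand.
Employed = labor force − unemployed = 2,403.03 − 174.70 = 2,228.33 thousand.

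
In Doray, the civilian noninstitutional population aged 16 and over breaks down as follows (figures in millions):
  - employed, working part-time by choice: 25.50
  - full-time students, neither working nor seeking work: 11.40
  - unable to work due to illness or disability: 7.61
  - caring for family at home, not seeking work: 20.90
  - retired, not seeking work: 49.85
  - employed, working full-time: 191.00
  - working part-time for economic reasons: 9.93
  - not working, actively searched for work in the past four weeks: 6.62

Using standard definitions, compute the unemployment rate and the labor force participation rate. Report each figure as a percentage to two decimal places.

Employed = 25.50 + 191.00 + 9.93 = 226.43 million (anyone who worked, including part-time for economic reasons, counts as employed).
Unemployed = 6.62 million.
Labor force = 226.43 + 6.62 = 233.05 million.
Not in labor force = 11.40 + 7.61 + 20.90 + 49.85 = 89.76 million (those not working and not actively searching are outside the labor force).
Civilian working-age population = 233.05 + 89.76 = 322.81 million.
Unemployment rate = 6.62 / 233.05 = 2.84%.
Labor force participation rate = 233.05 / 322.81 = 72.19%.

Unemployment rate ≈ 2.84%; labor force participation rate ≈ 72.19%.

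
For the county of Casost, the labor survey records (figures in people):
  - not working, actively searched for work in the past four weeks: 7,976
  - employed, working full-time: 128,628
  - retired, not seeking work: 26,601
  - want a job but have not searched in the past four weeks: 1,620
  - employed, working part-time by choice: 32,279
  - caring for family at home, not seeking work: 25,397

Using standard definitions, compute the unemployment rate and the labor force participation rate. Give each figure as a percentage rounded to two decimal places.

Employed = 128,628 + 32,279 = 160,907.
Unemployed = 7,976.
Labor force = 160,907 + 7,976 = 168,883.
Not in labor force = 26,601 + 1,620 + 25,397 = 53,618 (those not working and not actively searching are outside the labor force — including those who want a job but have given up searching).
Civilian working-age population = 168,883 + 53,618 = 222,501.
Unemployment rate = 7,976 / 168,883 = 4.72%.
Labor force participation rate = 168,883 / 222,501 = 75.90%.

Unemployment rate ≈ 4.72%; labor force participation rate ≈ 75.90%.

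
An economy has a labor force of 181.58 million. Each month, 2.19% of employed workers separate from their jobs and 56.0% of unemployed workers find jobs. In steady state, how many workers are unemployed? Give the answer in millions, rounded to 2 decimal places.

About 6.83 million are unemployed in steady state.

Steady-state unemployment rate u* = s/(s+f) = 2.19/(2.19+56.0) = 0.037635.
Unemployed = u* × labor force = 0.037635 × 181.58 ≈ 6.83 million.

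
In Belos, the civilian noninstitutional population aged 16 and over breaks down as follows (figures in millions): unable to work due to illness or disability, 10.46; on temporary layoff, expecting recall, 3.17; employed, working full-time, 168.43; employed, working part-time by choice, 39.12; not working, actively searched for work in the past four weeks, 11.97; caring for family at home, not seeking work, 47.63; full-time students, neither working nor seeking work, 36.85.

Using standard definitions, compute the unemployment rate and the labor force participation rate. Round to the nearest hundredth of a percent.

Unemployment rate ≈ 6.80%; labor force participation rate ≈ 70.11%.

Employed = 168.43 + 39.12 = 207.55 million.
Unemployed = 3.17 + 11.97 = 15.14 million (jobless and actively searching, or on temporary layoff).
Labor force = 207.55 + 15.14 = 222.69 million.
Not in labor force = 10.46 + 47.63 + 36.85 = 94.94 million (those not working and not actively searching are outside the labor force).
Civilian working-age population = 222.69 + 94.94 = 317.63 million.
Unemployment rate = 15.14 / 222.69 = 6.80%.
Labor force participation rate = 222.69 / 317.63 = 70.11%.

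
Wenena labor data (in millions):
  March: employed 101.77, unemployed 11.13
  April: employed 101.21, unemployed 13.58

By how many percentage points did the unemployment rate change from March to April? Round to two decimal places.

March: labor force = 101.77 + 11.13 = 112.90; u = 11.13/112.90 = 9.86%.
April: labor force = 101.21 + 13.58 = 114.79; u = 13.58/114.79 = 11.83%.
Change = 11.83% − 9.86% = +1.97 pp.

The unemployment rate changed by +1.97 percentage points.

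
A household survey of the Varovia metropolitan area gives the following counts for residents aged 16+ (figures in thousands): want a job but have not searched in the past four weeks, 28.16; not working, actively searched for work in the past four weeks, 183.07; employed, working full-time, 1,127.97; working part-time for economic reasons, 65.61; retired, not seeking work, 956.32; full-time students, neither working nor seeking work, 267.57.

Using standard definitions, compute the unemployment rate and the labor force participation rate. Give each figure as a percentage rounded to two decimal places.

Employed = 1,127.97 + 65.61 = 1,193.58 thousand (anyone who worked, including part-time for economic reasons, counts as employed).
Unemployed = 183.07 thousand.
Labor force = 1,193.58 + 183.07 = 1,376.65 thousand.
Not in labor force = 28.16 + 956.32 + 267.57 = 1,252.05 thousand (those not working and not actively searching are outside the labor force — including those who want a job but have given up searching).
Civilian working-age population = 1,376.65 + 1,252.05 = 2,628.70 thousand.
Unemployment rate = 183.07 / 1,376.65 = 13.30%.
Labor force participation rate = 1,376.65 / 2,628.70 = 52.37%.

Unemployment rate ≈ 13.30%; labor force participation rate ≈ 52.37%.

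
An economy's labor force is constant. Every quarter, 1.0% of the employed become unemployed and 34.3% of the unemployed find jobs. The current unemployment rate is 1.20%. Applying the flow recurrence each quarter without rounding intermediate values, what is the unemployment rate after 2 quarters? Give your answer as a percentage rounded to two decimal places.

With a fixed labor force, u_{t+1} = u_t + s·(1−u_t) − f·u_t = u_t·(1−s−f) + s.
Here 1−s−f = 0.647 and s = 0.010.
u_1 = 0.012000 × 0.647 + 0.010 = 0.017764.
u_2 = 0.017764 × 0.647 + 0.010 = 0.021493.

Unemployment rate after two quarters ≈ 2.15%.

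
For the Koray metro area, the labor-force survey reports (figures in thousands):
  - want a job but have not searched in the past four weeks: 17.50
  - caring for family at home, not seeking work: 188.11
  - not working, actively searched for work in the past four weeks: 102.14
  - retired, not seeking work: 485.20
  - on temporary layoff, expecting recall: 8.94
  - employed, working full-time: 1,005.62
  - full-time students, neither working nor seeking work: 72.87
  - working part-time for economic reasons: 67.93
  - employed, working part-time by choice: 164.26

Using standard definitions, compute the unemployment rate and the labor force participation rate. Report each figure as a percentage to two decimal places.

Unemployment rate ≈ 8.23%; labor force participation rate ≈ 63.85%.

Employed = 1,005.62 + 67.93 + 164.26 = 1,237.81 thousand (anyone who worked, including part-time for economic reasons, counts as employed).
Unemployed = 102.14 + 8.94 = 111.08 thousand (jobless and actively searching, or on temporary layoff).
Labor force = 1,237.81 + 111.08 = 1,348.89 thousand.
Not in labor force = 17.50 + 188.11 + 485.20 + 72.87 = 763.68 thousand (those not working and not actively searching are outside the labor force — including those who want a job but have given up searching).
Civilian working-age population = 1,348.89 + 763.68 = 2,112.57 thousand.
Unemployment rate = 111.08 / 1,348.89 = 8.23%.
Labor force participation rate = 1,348.89 / 2,112.57 = 63.85%.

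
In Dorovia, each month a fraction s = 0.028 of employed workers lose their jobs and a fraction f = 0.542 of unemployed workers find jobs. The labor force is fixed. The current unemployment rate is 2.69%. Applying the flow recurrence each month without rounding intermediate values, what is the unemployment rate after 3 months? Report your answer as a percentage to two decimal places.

With a fixed labor force, u_{t+1} = u_t + s·(1−u_t) − f·u_t = u_t·(1−s−f) + s.
Here 1−s−f = 0.430 and s = 0.028.
u_1 = 0.026900 × 0.430 + 0.028 = 0.039567.
u_2 = 0.039567 × 0.430 + 0.028 = 0.045014.
u_3 = 0.045014 × 0.430 + 0.028 = 0.047356.

Unemployment rate after three months ≈ 4.74%.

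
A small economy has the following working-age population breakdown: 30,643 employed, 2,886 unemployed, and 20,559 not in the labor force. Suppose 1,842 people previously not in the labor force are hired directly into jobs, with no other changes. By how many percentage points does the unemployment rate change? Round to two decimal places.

Initially, labor force = 30,643 + 2,886 = 33,529, so u = 2,886/33,529 = 8.61%.
After the change, employed and labor force both rise by 1,842; unemployed unchanged → E = 32,485, U = 2,886, labor force = 35,371.
New unemployment rate = 2,886 / 35,371 = 8.16%.
Change = 8.16% − 8.61% = −0.45 percentage points.

The unemployment rate changes by −0.45 percentage points.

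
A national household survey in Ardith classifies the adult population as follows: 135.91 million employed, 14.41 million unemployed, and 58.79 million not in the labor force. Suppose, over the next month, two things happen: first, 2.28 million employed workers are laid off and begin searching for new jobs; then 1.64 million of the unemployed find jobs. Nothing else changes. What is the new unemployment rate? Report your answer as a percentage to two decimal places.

Initially, labor force = 135.91 + 14.41 = 150.32 million, so u = 14.41/150.32 = 9.59%.
After the first change, employed falls and unemployed rises by 2.28; labor force unchanged → E = 133.63, U = 16.69, labor force = 150.32 million.
After the second change, unemployed falls and employed rises by 1.64; labor force unchanged → E = 135.27, U = 15.05, labor force = 150.32 million.
New unemployment rate = 15.05 / 150.32 = 10.01%.

New unemployment rate ≈ 10.01%.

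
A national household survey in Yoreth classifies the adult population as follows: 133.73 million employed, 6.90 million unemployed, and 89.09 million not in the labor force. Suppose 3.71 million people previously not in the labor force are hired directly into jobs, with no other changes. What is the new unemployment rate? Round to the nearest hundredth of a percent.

New unemployment rate ≈ 4.78%.

Initially, labor force = 133.73 + 6.90 = 140.63 million, so u = 6.90/140.63 = 4.91%.
After the change, employed and labor force both rise by 3.71; unemployed unchanged → E = 137.44, U = 6.90, labor force = 144.34 million.
New unemployment rate = 6.90 / 144.34 = 4.78%.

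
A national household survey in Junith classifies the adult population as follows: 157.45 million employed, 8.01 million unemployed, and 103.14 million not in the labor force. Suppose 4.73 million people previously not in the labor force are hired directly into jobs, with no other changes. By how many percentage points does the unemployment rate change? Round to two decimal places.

The unemployment rate changes by −0.13 percentage points.

Initially, labor force = 157.45 + 8.01 = 165.46 million, so u = 8.01/165.46 = 4.84%.
After the change, employed and labor force both rise by 4.73; unemployed unchanged → E = 162.18, U = 8.01, labor force = 170.19 million.
New unemployment rate = 8.01 / 170.19 = 4.71%.
Change = 4.71% − 4.84% = −0.13 percentage points.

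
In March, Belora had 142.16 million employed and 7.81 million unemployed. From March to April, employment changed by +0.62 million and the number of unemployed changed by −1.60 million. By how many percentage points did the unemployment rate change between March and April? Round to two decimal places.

March: labor force = 142.16 + 7.81 = 149.97; u = 7.81/149.97 = 5.21%.
April: labor force = 142.78 + 6.21 = 148.99; u = 6.21/148.99 = 4.17%.
Change = 4.17% − 5.21% = −1.04 pp.

The unemployment rate changed by −1.04 percentage points.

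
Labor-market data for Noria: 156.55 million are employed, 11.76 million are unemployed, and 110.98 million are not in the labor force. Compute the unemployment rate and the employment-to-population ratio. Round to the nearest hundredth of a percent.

Labor force = employed + unemployed = 156.55 + 11.76 = 168.31 million.
Working-age population = 168.31 + 110.98 = 279.29 million.
Unemployment rate = 11.76 / 168.31 = 6.99%.
Employment-population ratio = 156.55 / 279.29 = 56.05%.

Unemployment rate ≈ 6.99%; employment-population ratio ≈ 56.05%.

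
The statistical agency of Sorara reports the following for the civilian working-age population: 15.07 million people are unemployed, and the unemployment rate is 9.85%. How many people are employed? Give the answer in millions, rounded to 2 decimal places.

About 137.92 million are employed.

Labor force = U / u = 15.07 / 0.0985 ≈ 152.99 million.
Employed = labor force − unemployed = 152.99 − 15.07 = 137.92 million.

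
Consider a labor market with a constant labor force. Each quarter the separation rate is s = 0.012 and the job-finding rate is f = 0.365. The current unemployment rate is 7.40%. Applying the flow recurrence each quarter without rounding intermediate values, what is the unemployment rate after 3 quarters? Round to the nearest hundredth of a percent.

Unemployment rate after three quarters ≈ 4.20%.

With a fixed labor force, u_{t+1} = u_t + s·(1−u_t) − f·u_t = u_t·(1−s−f) + s.
Here 1−s−f = 0.623 and s = 0.012.
u_1 = 0.074000 × 0.623 + 0.012 = 0.058102.
u_2 = 0.058102 × 0.623 + 0.012 = 0.048198.
u_3 = 0.048198 × 0.623 + 0.012 = 0.042027.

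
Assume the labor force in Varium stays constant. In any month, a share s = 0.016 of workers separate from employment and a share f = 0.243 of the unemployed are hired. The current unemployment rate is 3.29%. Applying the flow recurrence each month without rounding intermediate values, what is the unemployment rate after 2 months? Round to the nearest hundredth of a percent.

Unemployment rate after two months ≈ 4.59%.

With a fixed labor force, u_{t+1} = u_t + s·(1−u_t) − f·u_t = u_t·(1−s−f) + s.
Here 1−s−f = 0.741 and s = 0.016.
u_1 = 0.032900 × 0.741 + 0.016 = 0.040379.
u_2 = 0.040379 × 0.741 + 0.016 = 0.045921.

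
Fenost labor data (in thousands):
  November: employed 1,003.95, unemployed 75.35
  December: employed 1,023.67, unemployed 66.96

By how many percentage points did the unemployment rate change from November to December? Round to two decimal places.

November: labor force = 1,003.95 + 75.35 = 1,079.30; u = 75.35/1,079.30 = 6.98%.
December: labor force = 1,023.67 + 66.96 = 1,090.63; u = 66.96/1,090.63 = 6.14%.
Change = 6.14% − 6.98% = −0.84 pp.

The unemployment rate changed by −0.84 percentage points.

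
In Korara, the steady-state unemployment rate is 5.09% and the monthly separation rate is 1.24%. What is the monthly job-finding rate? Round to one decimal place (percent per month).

Job-finding rate ≈ 23.1% per month.

From u* = s/(s+f): f = s·(1−u)/u.
f = 1.24 × (1 − 0.0509) / 0.0509 = 1.1769 / 0.0509 ≈ 23.1% per month.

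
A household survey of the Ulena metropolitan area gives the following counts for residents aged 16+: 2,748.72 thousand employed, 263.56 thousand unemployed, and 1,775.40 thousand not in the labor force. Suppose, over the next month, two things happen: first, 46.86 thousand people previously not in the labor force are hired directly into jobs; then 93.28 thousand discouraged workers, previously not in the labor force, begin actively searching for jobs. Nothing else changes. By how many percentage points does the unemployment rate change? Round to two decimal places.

Initially, labor force = 2,748.72 + 263.56 = 3,012.28 thousand, so u = 263.56/3,012.28 = 8.75%.
After the first change, employed and labor force both rise by 46.86; unemployed unchanged → E = 2,795.58, U = 263.56, labor force = 3,059.14 thousand.
After the second change, unemployed and labor force both rise by 93.28 → E = 2,795.58, U = 356.84, labor force = 3,152.42 thousand.
New unemployment rate = 356.84 / 3,152.42 = 11.32%.
Change = 11.32% − 8.75% = +2.57 percentage points.

The unemployment rate changes by +2.57 percentage points.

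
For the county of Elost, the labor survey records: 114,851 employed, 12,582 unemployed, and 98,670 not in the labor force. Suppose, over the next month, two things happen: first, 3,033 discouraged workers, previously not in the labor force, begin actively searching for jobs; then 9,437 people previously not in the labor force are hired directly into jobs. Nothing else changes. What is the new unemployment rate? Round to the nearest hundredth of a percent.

Initially, labor force = 114,851 + 12,582 = 127,433, so u = 12,582/127,433 = 9.87%.
After the first change, unemployed and labor force both rise by 3,033 → E = 114,851, U = 15,615, labor force = 130,466.
After the second change, employed and labor force both rise by 9,437; unemployed unchanged → E = 124,288, U = 15,615, labor force = 139,903.
New unemployment rate = 15,615 / 139,903 = 11.16%.

New unemployment rate ≈ 11.16%.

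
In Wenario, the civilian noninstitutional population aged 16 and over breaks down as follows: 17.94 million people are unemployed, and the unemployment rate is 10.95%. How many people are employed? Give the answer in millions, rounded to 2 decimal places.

About 145.90 million are employed.

Labor force = U / u = 17.94 / 0.1095 ≈ 163.84 million.
Employed = labor force − unemployed = 163.84 − 17.94 = 145.90 million.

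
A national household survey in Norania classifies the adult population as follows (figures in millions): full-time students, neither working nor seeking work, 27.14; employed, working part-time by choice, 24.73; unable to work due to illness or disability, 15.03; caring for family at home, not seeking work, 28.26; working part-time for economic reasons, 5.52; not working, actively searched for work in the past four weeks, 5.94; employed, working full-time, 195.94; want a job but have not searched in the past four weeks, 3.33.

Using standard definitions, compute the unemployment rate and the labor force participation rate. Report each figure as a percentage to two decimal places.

Employed = 24.73 + 5.52 + 195.94 = 226.19 million (anyone who worked, including part-time for economic reasons, counts as employed).
Unemployed = 5.94 million.
Labor force = 226.19 + 5.94 = 232.13 million.
Not in labor force = 27.14 + 15.03 + 28.26 + 3.33 = 73.76 million (those not working and not actively searching are outside the labor force — including those who want a job but have given up searching).
Civilian working-age population = 232.13 + 73.76 = 305.89 million.
Unemployment rate = 5.94 / 232.13 = 2.56%.
Labor force participation rate = 232.13 / 305.89 = 75.89%.

Unemployment rate ≈ 2.56%; labor force participation rate ≈ 75.89%.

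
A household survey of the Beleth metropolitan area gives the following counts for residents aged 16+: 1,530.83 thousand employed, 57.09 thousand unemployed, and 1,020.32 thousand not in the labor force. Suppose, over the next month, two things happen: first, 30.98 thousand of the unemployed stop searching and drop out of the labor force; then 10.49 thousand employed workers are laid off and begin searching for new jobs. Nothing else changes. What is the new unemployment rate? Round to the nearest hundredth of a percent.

Initially, labor force = 1,530.83 + 57.09 = 1,587.92 thousand, so u = 57.09/1,587.92 = 3.60%.
After the first change, unemployed and labor force both fall by 30.98 → E = 1,530.83, U = 26.11, labor force = 1,556.94 thousand.
After the second change, employed falls and unemployed rises by 10.49; labor force unchanged → E = 1,520.34, U = 36.60, labor force = 1,556.94 thousand.
New unemployment rate = 36.60 / 1,556.94 = 2.35%.

New unemployment rate ≈ 2.35%.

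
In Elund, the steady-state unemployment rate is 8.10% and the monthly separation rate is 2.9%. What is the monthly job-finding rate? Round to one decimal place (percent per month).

From u* = s/(s+f): f = s·(1−u)/u.
f = 2.9 × (1 − 0.0810) / 0.0810 = 2.6651 / 0.0810 ≈ 32.9% per month.

Job-finding rate ≈ 32.9% per month.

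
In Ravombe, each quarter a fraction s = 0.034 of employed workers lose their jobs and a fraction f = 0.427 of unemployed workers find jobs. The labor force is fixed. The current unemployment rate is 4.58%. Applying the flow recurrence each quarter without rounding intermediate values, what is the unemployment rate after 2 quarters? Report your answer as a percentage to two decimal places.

Unemployment rate after two quarters ≈ 6.56%.

With a fixed labor force, u_{t+1} = u_t + s·(1−u_t) − f·u_t = u_t·(1−s−f) + s.
Here 1−s−f = 0.539 and s = 0.034.
u_1 = 0.045800 × 0.539 + 0.034 = 0.058686.
u_2 = 0.058686 × 0.539 + 0.034 = 0.065632.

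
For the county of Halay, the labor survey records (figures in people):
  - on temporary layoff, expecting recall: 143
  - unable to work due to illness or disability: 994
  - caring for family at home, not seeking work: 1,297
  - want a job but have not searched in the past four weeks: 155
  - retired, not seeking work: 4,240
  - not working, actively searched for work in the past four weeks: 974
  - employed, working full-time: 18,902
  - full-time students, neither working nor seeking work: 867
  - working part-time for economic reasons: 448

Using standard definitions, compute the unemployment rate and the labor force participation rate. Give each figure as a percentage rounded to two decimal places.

Employed = 18,902 + 448 = 19,350 (anyone who worked, including part-time for economic reasons, counts as employed).
Unemployed = 143 + 974 = 1,117 (jobless and actively searching, or on temporary layoff).
Labor force = 19,350 + 1,117 = 20,467.
Not in labor force = 994 + 1,297 + 155 + 4,240 + 867 = 7,553 (those not working and not actively searching are outside the labor force — including those who want a job but have given up searching).
Civilian working-age population = 20,467 + 7,553 = 28,020.
Unemployment rate = 1,117 / 20,467 = 5.46%.
Labor force participation rate = 20,467 / 28,020 = 73.04%.

Unemployment rate ≈ 5.46%; labor force participation rate ≈ 73.04%.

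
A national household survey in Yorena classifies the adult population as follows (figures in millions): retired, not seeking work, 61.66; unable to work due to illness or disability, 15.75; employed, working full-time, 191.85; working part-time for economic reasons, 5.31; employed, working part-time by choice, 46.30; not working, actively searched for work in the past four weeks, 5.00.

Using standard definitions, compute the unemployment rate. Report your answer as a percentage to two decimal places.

Unemployment rate ≈ 2.01%.

Employed = 191.85 + 5.31 + 46.30 = 243.46 million (anyone who worked, including part-time for economic reasons, counts as employed).
Unemployed = 5.00 million.
Labor force = 243.46 + 5.00 = 248.46 million.
Unemployment rate = 5.00 / 248.46 = 2.01%.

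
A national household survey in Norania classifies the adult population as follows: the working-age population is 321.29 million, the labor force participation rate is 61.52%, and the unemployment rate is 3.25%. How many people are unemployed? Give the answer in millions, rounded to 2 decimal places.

About 6.42 million are unemployed.

Labor force = 0.6152 × 321.29 = 197.66 million.
Unemployed = 0.0325 × 197.66 ≈ 6.42 million.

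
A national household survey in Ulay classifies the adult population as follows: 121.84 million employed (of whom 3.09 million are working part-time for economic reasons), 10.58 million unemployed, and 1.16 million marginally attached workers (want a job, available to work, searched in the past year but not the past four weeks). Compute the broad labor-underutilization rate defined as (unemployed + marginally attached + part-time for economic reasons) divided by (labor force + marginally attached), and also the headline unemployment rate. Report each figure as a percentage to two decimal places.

Broad underutilization rate ≈ 11.10%; headline unemployment rate ≈ 7.99%.

Labor force = 121.84 + 10.58 = 132.42 million.
Numerator = 10.58 + 1.16 + 3.09 = 14.83 million.
Denominator = 132.42 + 1.16 = 133.58 million.
Broad rate = 14.83 / 133.58 = 11.10%.
Headline unemployment rate = 10.58 / 132.42 = 7.99%.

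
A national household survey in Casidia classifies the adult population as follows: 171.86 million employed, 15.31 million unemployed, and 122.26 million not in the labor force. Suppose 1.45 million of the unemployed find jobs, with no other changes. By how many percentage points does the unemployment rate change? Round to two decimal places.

Initially, labor force = 171.86 + 15.31 = 187.17 million, so u = 15.31/187.17 = 8.18%.
After the change, unemployed falls and employed rises by 1.45; labor force unchanged → E = 173.31, U = 13.86, labor force = 187.17 million.
New unemployment rate = 13.86 / 187.17 = 7.41%.
Change = 7.41% − 8.18% = −0.77 percentage points.

The unemployment rate changes by −0.77 percentage points.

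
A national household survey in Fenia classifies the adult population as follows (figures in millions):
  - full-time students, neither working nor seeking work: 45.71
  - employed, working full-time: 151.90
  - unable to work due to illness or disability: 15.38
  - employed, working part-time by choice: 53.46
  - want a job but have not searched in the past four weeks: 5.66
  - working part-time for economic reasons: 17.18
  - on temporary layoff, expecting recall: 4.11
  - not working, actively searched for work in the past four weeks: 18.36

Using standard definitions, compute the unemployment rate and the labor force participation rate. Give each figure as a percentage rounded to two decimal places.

Employed = 151.90 + 53.46 + 17.18 = 222.54 million (anyone who worked, including part-time for economic reasons, counts as employed).
Unemployed = 4.11 + 18.36 = 22.47 million (jobless and actively searching, or on temporary layoff).
Labor force = 222.54 + 22.47 = 245.01 million.
Not in labor force = 45.71 + 15.38 + 5.66 = 66.75 million (those not working and not actively searching are outside the labor force — including those who want a job but have given up searching).
Civilian working-age population = 245.01 + 66.75 = 311.76 million.
Unemployment rate = 22.47 / 245.01 = 9.17%.
Labor force participation rate = 245.01 / 311.76 = 78.59%.

Unemployment rate ≈ 9.17%; labor force participation rate ≈ 78.59%.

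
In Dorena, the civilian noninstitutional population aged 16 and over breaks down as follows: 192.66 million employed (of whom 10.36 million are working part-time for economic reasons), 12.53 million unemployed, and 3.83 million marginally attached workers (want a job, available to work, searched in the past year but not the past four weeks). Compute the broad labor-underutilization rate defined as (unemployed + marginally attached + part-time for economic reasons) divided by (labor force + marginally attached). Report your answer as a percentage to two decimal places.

Labor force = 192.66 + 12.53 = 205.19 million.
Numerator = 12.53 + 3.83 + 10.36 = 26.72 million.
Denominator = 205.19 + 3.83 = 209.02 million.
Broad rate = 26.72 / 209.02 = 12.78%.

Broad underutilization rate ≈ 12.78%.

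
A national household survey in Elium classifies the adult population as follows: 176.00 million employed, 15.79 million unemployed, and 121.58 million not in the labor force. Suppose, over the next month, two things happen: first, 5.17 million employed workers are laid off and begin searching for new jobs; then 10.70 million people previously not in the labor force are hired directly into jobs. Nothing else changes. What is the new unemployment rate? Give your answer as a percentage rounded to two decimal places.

New unemployment rate ≈ 10.35%.

Initially, labor force = 176.00 + 15.79 = 191.79 million, so u = 15.79/191.79 = 8.23%.
After the first change, employed falls and unemployed rises by 5.17; labor force unchanged → E = 170.83, U = 20.96, labor force = 191.79 million.
After the second change, employed and labor force both rise by 10.70; unemployed unchanged → E = 181.53, U = 20.96, labor force = 202.49 million.
New unemployment rate = 20.96 / 202.49 = 10.35%.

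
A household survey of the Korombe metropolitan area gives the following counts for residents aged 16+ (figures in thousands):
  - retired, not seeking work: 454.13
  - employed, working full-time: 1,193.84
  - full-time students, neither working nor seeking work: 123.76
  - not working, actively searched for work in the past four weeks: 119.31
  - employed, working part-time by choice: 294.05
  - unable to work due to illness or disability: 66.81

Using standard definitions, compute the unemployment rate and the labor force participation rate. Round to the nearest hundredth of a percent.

Employed = 1,193.84 + 294.05 = 1,487.89 thousand.
Unemployed = 119.31 thousand.
Labor force = 1,487.89 + 119.31 = 1,607.20 thousand.
Not in labor force = 454.13 + 123.76 + 66.81 = 644.70 thousand (those not working and not actively searching are outside the labor force).
Civilian working-age population = 1,607.20 + 644.70 = 2,251.90 thousand.
Unemployment rate = 119.31 / 1,607.20 = 7.42%.
Labor force participation rate = 1,607.20 / 2,251.90 = 71.37%.

Unemployment rate ≈ 7.42%; labor force participation rate ≈ 71.37%.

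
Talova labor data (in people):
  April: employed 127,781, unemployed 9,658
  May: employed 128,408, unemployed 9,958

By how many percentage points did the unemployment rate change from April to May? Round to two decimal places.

April: labor force = 127,781 + 9,658 = 137,439; u = 9,658/137,439 = 7.03%.
May: labor force = 128,408 + 9,958 = 138,366; u = 9,958/138,366 = 7.20%.
Change = 7.20% − 7.03% = +0.17 pp.

The unemployment rate changed by +0.17 percentage points.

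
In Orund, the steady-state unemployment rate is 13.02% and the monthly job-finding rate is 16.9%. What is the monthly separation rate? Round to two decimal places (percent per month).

Separation rate ≈ 2.53% per month.

From u* = s/(s+f): s = u·f/(1−u).
s = 0.1302 × 16.9 / (1 − 0.1302) = 2.2004 / 0.8698 ≈ 2.53% per month.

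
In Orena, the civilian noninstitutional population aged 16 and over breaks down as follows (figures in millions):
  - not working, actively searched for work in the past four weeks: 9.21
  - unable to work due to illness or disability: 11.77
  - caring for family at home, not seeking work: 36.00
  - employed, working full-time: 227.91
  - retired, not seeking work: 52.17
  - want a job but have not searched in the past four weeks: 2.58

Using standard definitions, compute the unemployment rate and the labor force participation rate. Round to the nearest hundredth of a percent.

Unemployment rate ≈ 3.88%; labor force participation rate ≈ 69.82%.

Employed = 227.91 million.
Unemployed = 9.21 million.
Labor force = 227.91 + 9.21 = 237.12 million.
Not in labor force = 11.77 + 36.00 + 52.17 + 2.58 = 102.52 million (those not working and not actively searching are outside the labor force — including those who want a job but have given up searching).
Civilian working-age population = 237.12 + 102.52 = 339.64 million.
Unemployment rate = 9.21 / 237.12 = 3.88%.
Labor force participation rate = 237.12 / 339.64 = 69.82%.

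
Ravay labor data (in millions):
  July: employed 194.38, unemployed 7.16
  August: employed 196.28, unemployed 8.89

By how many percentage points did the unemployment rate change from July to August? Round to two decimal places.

The unemployment rate changed by +0.78 percentage points.

July: labor force = 194.38 + 7.16 = 201.54; u = 7.16/201.54 = 3.55%.
August: labor force = 196.28 + 8.89 = 205.17; u = 8.89/205.17 = 4.33%.
Change = 4.33% − 3.55% = +0.78 pp.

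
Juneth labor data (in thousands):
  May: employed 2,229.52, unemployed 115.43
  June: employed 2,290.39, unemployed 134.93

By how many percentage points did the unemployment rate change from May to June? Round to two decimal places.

The unemployment rate changed by +0.64 percentage points.

May: labor force = 2,229.52 + 115.43 = 2,344.95; u = 115.43/2,344.95 = 4.92%.
June: labor force = 2,290.39 + 134.93 = 2,425.32; u = 134.93/2,425.32 = 5.56%.
Change = 5.56% − 4.92% = +0.64 pp.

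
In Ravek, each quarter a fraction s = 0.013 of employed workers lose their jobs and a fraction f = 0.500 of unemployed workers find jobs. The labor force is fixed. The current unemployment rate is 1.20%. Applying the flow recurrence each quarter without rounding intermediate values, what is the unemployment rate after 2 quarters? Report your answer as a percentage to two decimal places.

Unemployment rate after two quarters ≈ 2.22%.

With a fixed labor force, u_{t+1} = u_t + s·(1−u_t) − f·u_t = u_t·(1−s−f) + s.
Here 1−s−f = 0.487 and s = 0.013.
u_1 = 0.012000 × 0.487 + 0.013 = 0.018844.
u_2 = 0.018844 × 0.487 + 0.013 = 0.022177.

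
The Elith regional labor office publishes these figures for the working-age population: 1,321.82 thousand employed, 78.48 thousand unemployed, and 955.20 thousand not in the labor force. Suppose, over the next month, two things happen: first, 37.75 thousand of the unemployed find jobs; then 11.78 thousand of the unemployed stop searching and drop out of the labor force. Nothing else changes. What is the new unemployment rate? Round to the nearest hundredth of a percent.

New unemployment rate ≈ 2.08%.

Initially, labor force = 1,321.82 + 78.48 = 1,400.30 thousand, so u = 78.48/1,400.30 = 5.60%.
After the first change, unemployed falls and employed rises by 37.75; labor force unchanged → E = 1,359.57, U = 40.73, labor force = 1,400.30 thousand.
After the second change, unemployed and labor force both fall by 11.78 → E = 1,359.57, U = 28.95, labor force = 1,388.52 thousand.
New unemployment rate = 28.95 / 1,388.52 = 2.08%.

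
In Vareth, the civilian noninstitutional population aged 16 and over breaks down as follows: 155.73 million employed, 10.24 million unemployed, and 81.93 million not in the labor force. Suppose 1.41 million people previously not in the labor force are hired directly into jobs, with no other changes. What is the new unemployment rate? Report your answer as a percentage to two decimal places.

Initially, labor force = 155.73 + 10.24 = 165.97 million, so u = 10.24/165.97 = 6.17%.
After the change, employed and labor force both rise by 1.41; unemployed unchanged → E = 157.14, U = 10.24, labor force = 167.38 million.
New unemployment rate = 10.24 / 167.38 = 6.12%.

New unemployment rate ≈ 6.12%.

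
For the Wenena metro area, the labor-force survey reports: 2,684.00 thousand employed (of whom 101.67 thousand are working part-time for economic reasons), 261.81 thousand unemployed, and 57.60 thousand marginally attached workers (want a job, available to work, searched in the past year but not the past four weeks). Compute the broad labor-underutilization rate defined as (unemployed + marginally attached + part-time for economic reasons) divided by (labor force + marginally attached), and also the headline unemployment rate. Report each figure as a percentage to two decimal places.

Broad underutilization rate ≈ 14.02%; headline unemployment rate ≈ 8.89%.

Labor force = 2,684.00 + 261.81 = 2,945.81 thousand.
Numerator = 261.81 + 57.60 + 101.67 = 421.08 thousand.
Denominator = 2,945.81 + 57.60 = 3,003.41 thousand.
Broad rate = 421.08 / 3,003.41 = 14.02%.
Headline unemployment rate = 261.81 / 2,945.81 = 8.89%.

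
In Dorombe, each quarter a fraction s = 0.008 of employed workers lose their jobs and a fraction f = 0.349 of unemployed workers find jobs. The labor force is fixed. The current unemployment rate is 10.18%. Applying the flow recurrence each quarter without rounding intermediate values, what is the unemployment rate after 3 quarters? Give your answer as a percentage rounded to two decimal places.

With a fixed labor force, u_{t+1} = u_t + s·(1−u_t) − f·u_t = u_t·(1−s−f) + s.
Here 1−s−f = 0.643 and s = 0.008.
u_1 = 0.101800 × 0.643 + 0.008 = 0.073457.
u_2 = 0.073457 × 0.643 + 0.008 = 0.055233.
u_3 = 0.055233 × 0.643 + 0.008 = 0.043515.

Unemployment rate after three quarters ≈ 4.35%.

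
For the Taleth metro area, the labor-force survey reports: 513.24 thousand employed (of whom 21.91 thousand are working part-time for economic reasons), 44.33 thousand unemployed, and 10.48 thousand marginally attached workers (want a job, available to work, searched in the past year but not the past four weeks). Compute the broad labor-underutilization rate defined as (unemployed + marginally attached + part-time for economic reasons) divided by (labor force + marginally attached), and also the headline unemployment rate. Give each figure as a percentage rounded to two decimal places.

Labor force = 513.24 + 44.33 = 557.57 thousand.
Numerator = 44.33 + 10.48 + 21.91 = 76.72 thousand.
Denominator = 557.57 + 10.48 = 568.05 thousand.
Broad rate = 76.72 / 568.05 = 13.51%.
Headline unemployment rate = 44.33 / 557.57 = 7.95%.

Broad underutilization rate ≈ 13.51%; headline unemployment rate ≈ 7.95%.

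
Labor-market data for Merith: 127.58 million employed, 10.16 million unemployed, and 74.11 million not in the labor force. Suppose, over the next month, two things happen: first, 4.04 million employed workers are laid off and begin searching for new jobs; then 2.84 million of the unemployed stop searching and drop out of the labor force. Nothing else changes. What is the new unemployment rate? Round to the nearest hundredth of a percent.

Initially, labor force = 127.58 + 10.16 = 137.74 million, so u = 10.16/137.74 = 7.38%.
After the first change, employed falls and unemployed rises by 4.04; labor force unchanged → E = 123.54, U = 14.20, labor force = 137.74 million.
After the second change, unemployed and labor force both fall by 2.84 → E = 123.54, U = 11.36, labor force = 134.90 million.
New unemployment rate = 11.36 / 134.90 = 8.42%.

New unemployment rate ≈ 8.42%.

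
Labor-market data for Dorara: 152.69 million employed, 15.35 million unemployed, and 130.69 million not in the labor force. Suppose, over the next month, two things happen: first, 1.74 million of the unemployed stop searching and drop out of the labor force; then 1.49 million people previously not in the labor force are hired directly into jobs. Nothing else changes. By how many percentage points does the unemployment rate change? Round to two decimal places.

The unemployment rate changes by −1.02 percentage points.

Initially, labor force = 152.69 + 15.35 = 168.04 million, so u = 15.35/168.04 = 9.13%.
After the first change, unemployed and labor force both fall by 1.74 → E = 152.69, U = 13.61, labor force = 166.30 million.
After the second change, employed and labor force both rise by 1.49; unemployed unchanged → E = 154.18, U = 13.61, labor force = 167.79 million.
New unemployment rate = 13.61 / 167.79 = 8.11%.
Change = 8.11% − 9.13% = −1.02 percentage points.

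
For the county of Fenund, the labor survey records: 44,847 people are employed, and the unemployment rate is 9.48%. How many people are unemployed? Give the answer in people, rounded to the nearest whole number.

About 4,697 are unemployed.

Let U be the number unemployed. The labor force is E + U, and U/(E+U) = 0.0948.
So U = 0.0948 × 44,847 / (1 − 0.0948) = 4251.50 / 0.9052 ≈ 4,697.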